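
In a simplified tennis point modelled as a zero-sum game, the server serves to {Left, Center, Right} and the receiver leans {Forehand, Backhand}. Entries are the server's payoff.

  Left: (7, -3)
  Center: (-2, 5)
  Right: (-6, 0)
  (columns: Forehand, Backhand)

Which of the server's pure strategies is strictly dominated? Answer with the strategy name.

Right

Center gives a strictly higher payoff than Right against every column: -2 > -6, 5 > 0.
So Right is strictly dominated and the server never plays it.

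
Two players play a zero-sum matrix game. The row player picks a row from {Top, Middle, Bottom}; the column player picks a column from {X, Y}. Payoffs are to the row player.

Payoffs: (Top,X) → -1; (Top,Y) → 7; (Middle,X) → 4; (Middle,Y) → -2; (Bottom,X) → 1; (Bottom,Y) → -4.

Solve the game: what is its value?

13/7

Row minima: Top → -1, Middle → -2, Bottom → -4; maximin = -1.
Column maxima: X → 4, Y → 7; minimax = 4.
-1 ≠ 4, so there is no saddle point; optimal play is mixed.
Bottom is strictly dominated by Middle, so the row player never plays it.
On the remaining 2×2 (Top, Middle vs X, Y):
Let the row player play Top with probability p. Expected payoff against X: (-1)p + 4(1−p) = −5p + 4; against Y: 7p + (-2)(1−p) = 9p − 2.
Setting these equal: −5p + 4 = 9p − 2 ⇒ −14p = -6 ⇒ p = 3/7, and the value is (-5)·(3/7) + 4 = 13/7.
For the column player: with q = P(X), equating Top's and Middle's payoffs gives −8q + 7 = 6q − 2 ⇒ q = 9/14.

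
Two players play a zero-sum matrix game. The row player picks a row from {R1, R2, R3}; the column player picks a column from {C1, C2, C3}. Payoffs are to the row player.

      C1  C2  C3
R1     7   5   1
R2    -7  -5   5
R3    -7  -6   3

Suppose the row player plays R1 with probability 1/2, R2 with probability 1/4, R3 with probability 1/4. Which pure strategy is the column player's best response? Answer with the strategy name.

If the column player plays C1, the row player's expected payoff is (1/2)·7 + (1/4)·(-7) + (1/4)·(-7) = 0.
If the column player plays C2, the row player's expected payoff is (1/2)·5 + (1/4)·(-5) + (1/4)·(-6) = -1/4.
If the column player plays C3, the row player's expected payoff is (1/2)·1 + (1/4)·5 + (1/4)·3 = 5/2.
The column player minimizes the row player's payoff; the smallest is -1/4, so the best response is C2.

C2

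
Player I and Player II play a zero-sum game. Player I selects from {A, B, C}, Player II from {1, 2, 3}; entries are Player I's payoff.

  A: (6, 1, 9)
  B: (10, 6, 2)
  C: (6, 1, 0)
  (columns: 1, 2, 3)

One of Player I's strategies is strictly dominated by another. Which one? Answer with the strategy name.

B gives a strictly higher payoff than C against every column: 10 > 6, 6 > 1, 2 > 0.
So C is strictly dominated and Player I never plays it.

C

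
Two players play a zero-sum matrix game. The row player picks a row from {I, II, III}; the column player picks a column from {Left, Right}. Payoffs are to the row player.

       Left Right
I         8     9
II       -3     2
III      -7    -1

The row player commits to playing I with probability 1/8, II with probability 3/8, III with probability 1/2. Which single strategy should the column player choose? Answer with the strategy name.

Left

If the column player plays Left, the row player's expected payoff is (1/8)·8 + (3/8)·(-3) + (1/2)·(-7) = -29/8.
If the column player plays Right, the row player's expected payoff is (1/8)·9 + (3/8)·2 + (1/2)·(-1) = 11/8.
The column player minimizes the row player's payoff; the smallest is -29/8, so the best response is Left.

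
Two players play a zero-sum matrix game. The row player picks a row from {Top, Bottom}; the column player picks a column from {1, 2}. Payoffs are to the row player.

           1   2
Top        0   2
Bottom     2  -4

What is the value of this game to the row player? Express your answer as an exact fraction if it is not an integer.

1/2

Row minima: Top → 0, Bottom → -4; maximin = 0.
Column maxima: 1 → 2, 2 → 2; minimax = 2.
0 ≠ 2, so there is no saddle point; optimal play is mixed.
Let the row player play Top with probability p. Expected payoff against 1: 0p + 2(1−p) = −2p + 2; against 2: 2p + (-4)(1−p) = 6p − 4.
Setting these equal: −2p + 2 = 6p − 4 ⇒ −8p = -6 ⇒ p = 3/4, and the value is (-2)·(3/4) + 2 = 1/2.
For the column player: with q = P(1), equating Top's and Bottom's payoffs gives −2q + 2 = 6q − 4 ⇒ q = 3/4.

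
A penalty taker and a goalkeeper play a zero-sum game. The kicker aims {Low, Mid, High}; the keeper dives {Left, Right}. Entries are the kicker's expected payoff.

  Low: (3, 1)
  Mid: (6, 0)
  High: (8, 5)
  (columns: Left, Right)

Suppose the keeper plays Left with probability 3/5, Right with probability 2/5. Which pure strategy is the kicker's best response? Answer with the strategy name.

High

Expected payoff of Low: (3/5)·3 + (2/5)·1 = 11/5.
Expected payoff of Mid: (3/5)·6 + (2/5)·0 = 18/5.
Expected payoff of High: (3/5)·8 + (2/5)·5 = 34/5.
The largest is 34/5, so the kicker's best response is High.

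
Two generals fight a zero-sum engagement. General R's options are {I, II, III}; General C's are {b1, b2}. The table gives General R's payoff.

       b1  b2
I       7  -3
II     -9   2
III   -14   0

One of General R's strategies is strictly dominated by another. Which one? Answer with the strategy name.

III

II gives a strictly higher payoff than III against every column: -9 > -14, 2 > 0.
So III is strictly dominated and General R never plays it.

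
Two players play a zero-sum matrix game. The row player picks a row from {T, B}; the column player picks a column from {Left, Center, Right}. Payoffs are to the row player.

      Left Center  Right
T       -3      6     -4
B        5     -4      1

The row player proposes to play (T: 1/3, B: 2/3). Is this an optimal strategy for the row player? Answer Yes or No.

Yes

Against Left this mix gives (1/3)·(-3) + (2/3)·5 = 7/3.
Against Center this mix gives (1/3)·6 + (2/3)·(-4) = -2/3.
Against Right this mix gives (1/3)·(-4) + (2/3)·1 = -2/3.
All of the column player's active replies (Center, Right) yield -2/3, and no column does worse for the row player. The mix makes the column player indifferent and guarantees -2/3, so it is optimal.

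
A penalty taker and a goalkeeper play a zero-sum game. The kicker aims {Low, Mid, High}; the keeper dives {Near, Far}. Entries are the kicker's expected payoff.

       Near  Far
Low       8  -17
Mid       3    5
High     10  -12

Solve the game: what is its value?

Row minima: Low → -17, Mid → 3, High → -12; maximin = 3.
Column maxima: Near → 10, Far → 5; minimax = 5.
3 ≠ 5, so there is no saddle point; optimal play is mixed.
Low is strictly dominated by High, so the kicker never plays it.
On the remaining 2×2 (Mid, High vs Near, Far):
Let the kicker play Mid with probability p. Expected payoff against Near: 3p + 10(1−p) = −7p + 10; against Far: 5p + (-12)(1−p) = 17p − 12.
Setting these equal: −7p + 10 = 17p − 12 ⇒ −24p = -22 ⇒ p = 11/12, and the value is (-7)·(11/12) + 10 = 43/12.
For the keeper: with q = P(Near), equating Mid's and High's payoffs gives −2q + 5 = 22q − 12 ⇒ q = 17/24.

43/12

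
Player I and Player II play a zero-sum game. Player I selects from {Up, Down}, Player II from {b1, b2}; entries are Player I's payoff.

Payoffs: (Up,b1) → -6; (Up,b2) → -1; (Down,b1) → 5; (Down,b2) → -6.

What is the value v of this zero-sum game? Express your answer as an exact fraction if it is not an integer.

Row minima: Up → -6, Down → -6; maximin = -6.
Column maxima: b1 → 5, b2 → -1; minimax = -1.
-6 ≠ -1, so there is no saddle point; optimal play is mixed.
Let Player I play Up with probability p. Expected payoff against b1: (-6)p + 5(1−p) = −11p + 5; against b2: (-1)p + (-6)(1−p) = 5p − 6.
Setting these equal: −11p + 5 = 5p − 6 ⇒ −16p = -11 ⇒ p = 11/16, and the value is (-11)·(11/16) + 5 = -41/16.
For Player II: with q = P(b1), equating Up's and Down's payoffs gives −5q − 1 = 11q − 6 ⇒ q = 5/16.

-41/16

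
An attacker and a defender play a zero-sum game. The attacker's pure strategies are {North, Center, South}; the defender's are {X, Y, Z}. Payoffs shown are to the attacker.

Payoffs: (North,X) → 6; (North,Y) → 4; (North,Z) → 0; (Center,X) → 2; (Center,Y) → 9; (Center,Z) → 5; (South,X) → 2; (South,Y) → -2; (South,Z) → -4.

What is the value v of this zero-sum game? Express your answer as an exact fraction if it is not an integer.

Row minima: North → 0, Center → 2, South → -4; maximin = 2.
Column maxima: X → 6, Y → 9, Z → 5; minimax = 5.
2 ≠ 5, so there is no saddle point; optimal play is mixed.
South is strictly dominated by North, so the attacker never plays it.
Y is strictly dominated by Z (it gives the attacker strictly more in every row), so the defender never plays it.
On the remaining 2×2 (North, Center vs X, Z):
Let the attacker play North with probability p. Expected payoff against X: 6p + 2(1−p) = 4p + 2; against Z: 0p + 5(1−p) = −5p + 5.
Setting these equal: 4p + 2 = −5p + 5 ⇒ 9p = 3 ⇒ p = 1/3, and the value is (4)·(1/3) + 2 = 10/3.
For the defender: with q = P(X), equating North's and Center's payoffs gives 6q = −3q + 5 ⇒ q = 5/9.

10/3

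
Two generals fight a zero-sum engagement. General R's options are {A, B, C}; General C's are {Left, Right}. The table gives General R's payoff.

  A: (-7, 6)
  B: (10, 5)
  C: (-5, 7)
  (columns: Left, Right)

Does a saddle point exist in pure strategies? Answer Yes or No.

Row minima: A → -7, B → 5, C → -5; maximin = 5.
Column maxima: Left → 10, Right → 7; minimax = 7.
5 ≠ 7, so no pure-strategy equilibrium exists.

No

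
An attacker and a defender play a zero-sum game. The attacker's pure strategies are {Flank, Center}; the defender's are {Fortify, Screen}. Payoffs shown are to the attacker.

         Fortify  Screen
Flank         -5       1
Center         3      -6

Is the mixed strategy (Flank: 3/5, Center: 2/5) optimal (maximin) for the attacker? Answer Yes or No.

Against Fortify this mix gives (3/5)·(-5) + (2/5)·3 = -9/5.
Against Screen this mix gives (3/5)·1 + (2/5)·(-6) = -9/5.
All of the defender's active replies (Fortify, Screen) yield -9/5, and no column does worse for the attacker. The mix makes the defender indifferent and guarantees -9/5, so it is optimal.

Yes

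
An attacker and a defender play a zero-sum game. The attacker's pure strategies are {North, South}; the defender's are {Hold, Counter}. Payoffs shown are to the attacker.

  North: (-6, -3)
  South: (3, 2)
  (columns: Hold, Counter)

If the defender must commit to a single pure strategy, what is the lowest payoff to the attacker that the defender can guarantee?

2

Column maxima: Hold → 3, Counter → 2.
The smallest of these is 2.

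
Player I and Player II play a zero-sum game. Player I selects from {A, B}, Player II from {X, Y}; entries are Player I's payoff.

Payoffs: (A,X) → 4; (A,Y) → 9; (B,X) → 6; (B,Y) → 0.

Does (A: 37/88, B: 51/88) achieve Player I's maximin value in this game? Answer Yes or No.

Against X this mix gives (37/88)·4 + (51/88)·6 = 227/44.
Against Y this mix gives (37/88)·9 + (51/88)·0 = 333/88.
Player II will play Y, holding Player I to 333/88. Shifting weight toward the row that does better against Y would raise this floor (the equalizing mix achieves 54/11 against both Y and X), so the proposed strategy is not optimal.

No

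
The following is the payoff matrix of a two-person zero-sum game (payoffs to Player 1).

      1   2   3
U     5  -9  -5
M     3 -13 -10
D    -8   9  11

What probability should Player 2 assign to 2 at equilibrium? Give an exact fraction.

13/31

Row minima: U → -9, M → -13, D → -8; maximin = -8.
Column maxima: 1 → 5, 2 → 9, 3 → 11; minimax = 5.
-8 ≠ 5, so there is no saddle point; optimal play is mixed.
M is strictly dominated by U, so Player 1 never plays it.
3 is strictly dominated by 2 (it gives Player 1 strictly more in every row), so Player 2 never plays it.
On the remaining 2×2 (U, D vs 1, 2):
Let Player 1 play U with probability p. Expected payoff against 1: 5p + (-8)(1−p) = 13p − 8; against 2: (-9)p + 9(1−p) = −18p + 9.
Setting these equal: 13p − 8 = −18p + 9 ⇒ 31p = 17 ⇒ p = 17/31, and the value is (13)·(17/31) − 8 = -27/31.
For Player 2: with q = P(1), equating U's and D's payoffs gives 14q − 9 = −17q + 9 ⇒ q = 18/31.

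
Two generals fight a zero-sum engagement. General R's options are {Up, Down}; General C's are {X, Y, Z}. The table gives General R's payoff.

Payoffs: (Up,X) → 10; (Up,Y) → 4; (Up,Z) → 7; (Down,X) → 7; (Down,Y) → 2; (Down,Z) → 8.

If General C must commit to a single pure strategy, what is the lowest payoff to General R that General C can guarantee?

4

Column maxima: X → 10, Y → 4, Z → 8.
The smallest of these is 4.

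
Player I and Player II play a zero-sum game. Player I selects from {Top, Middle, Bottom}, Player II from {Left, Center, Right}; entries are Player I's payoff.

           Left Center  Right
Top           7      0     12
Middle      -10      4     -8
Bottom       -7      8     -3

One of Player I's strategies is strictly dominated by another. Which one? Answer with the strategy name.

Middle

Bottom gives a strictly higher payoff than Middle against every column: -7 > -10, 8 > 4, -3 > -8.
So Middle is strictly dominated and Player I never plays it.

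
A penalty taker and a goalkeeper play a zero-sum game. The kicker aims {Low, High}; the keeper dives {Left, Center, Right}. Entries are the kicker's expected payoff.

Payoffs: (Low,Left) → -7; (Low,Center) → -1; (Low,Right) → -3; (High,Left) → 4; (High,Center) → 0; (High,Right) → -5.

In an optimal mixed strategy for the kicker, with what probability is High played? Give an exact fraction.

4/13

Row minima: Low → -7, High → -5; maximin = -5.
Column maxima: Left → 4, Center → 0, Right → -3; minimax = -3.
-5 ≠ -3, so there is no saddle point; optimal play is mixed.
Center is strictly dominated by Right (it gives the kicker strictly more in every row), so the keeper never plays it.
On the remaining 2×2 (Low, High vs Left, Right):
Let the kicker play Low with probability p. Expected payoff against Left: (-7)p + 4(1−p) = −11p + 4; against Right: (-3)p + (-5)(1−p) = 2p − 5.
Setting these equal: −11p + 4 = 2p − 5 ⇒ −13p = -9 ⇒ p = 9/13, and the value is (-11)·(9/13) + 4 = -47/13.
For the keeper: with q = P(Left), equating Low's and High's payoffs gives −4q − 3 = 9q − 5 ⇒ q = 2/13.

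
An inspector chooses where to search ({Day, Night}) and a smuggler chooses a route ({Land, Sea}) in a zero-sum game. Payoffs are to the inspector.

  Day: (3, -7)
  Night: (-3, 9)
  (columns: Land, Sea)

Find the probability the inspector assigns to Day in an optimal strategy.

Row minima: Day → -7, Night → -3; maximin = -3.
Column maxima: Land → 3, Sea → 9; minimax = 3.
-3 ≠ 3, so there is no saddle point; optimal play is mixed.
Let the inspector play Day with probability p. Expected payoff against Land: 3p + (-3)(1−p) = 6p − 3; against Sea: (-7)p + 9(1−p) = −16p + 9.
Setting these equal: 6p − 3 = −16p + 9 ⇒ 22p = 12 ⇒ p = 6/11, and the value is (6)·(6/11) − 3 = 3/11.
For the smuggler: with q = P(Land), equating Day's and Night's payoffs gives 10q − 7 = −12q + 9 ⇒ q = 8/11.

6/11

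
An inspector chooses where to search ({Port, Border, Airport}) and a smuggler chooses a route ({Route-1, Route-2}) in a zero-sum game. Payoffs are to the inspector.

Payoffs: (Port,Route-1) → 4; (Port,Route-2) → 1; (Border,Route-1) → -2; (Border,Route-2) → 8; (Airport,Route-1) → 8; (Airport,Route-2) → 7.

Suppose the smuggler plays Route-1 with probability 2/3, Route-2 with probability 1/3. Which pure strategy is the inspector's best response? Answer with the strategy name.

Airport

Expected payoff of Port: (2/3)·4 + (1/3)·1 = 3.
Expected payoff of Border: (2/3)·(-2) + (1/3)·8 = 4/3.
Expected payoff of Airport: (2/3)·8 + (1/3)·7 = 23/3.
The largest is 23/3, so the inspector's best response is Airport.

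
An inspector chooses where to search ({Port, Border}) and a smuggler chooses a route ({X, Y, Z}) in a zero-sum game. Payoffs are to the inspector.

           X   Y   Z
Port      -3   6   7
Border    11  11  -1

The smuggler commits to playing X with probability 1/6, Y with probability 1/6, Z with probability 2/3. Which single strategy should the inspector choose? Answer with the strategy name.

Expected payoff of Port: (1/6)·(-3) + (1/6)·6 + (2/3)·7 = 31/6.
Expected payoff of Border: (1/6)·11 + (1/6)·11 + (2/3)·(-1) = 3.
The largest is 31/6, so the inspector's best response is Port.

Port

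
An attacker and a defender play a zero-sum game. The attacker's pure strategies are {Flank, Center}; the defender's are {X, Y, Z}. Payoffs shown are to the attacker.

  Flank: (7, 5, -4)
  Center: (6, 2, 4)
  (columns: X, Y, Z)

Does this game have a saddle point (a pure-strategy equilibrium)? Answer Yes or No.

No

Row minima: Flank → -4, Center → 2; maximin = 2.
Column maxima: X → 7, Y → 5, Z → 4; minimax = 4.
2 ≠ 4, so no pure-strategy equilibrium exists.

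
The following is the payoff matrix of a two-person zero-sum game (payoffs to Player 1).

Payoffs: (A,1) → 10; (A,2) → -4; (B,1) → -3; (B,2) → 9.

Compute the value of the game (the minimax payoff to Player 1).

Row minima: A → -4, B → -3; maximin = -3.
Column maxima: 1 → 10, 2 → 9; minimax = 9.
-3 ≠ 9, so there is no saddle point; optimal play is mixed.
Let Player 1 play A with probability p. Expected payoff against 1: 10p + (-3)(1−p) = 13p − 3; against 2: (-4)p + 9(1−p) = −13p + 9.
Setting these equal: 13p − 3 = −13p + 9 ⇒ 26p = 12 ⇒ p = 6/13, and the value is (13)·(6/13) − 3 = 3.
For Player 2: with q = P(1), equating A's and B's payoffs gives 14q − 4 = −12q + 9 ⇒ q = 1/2.

3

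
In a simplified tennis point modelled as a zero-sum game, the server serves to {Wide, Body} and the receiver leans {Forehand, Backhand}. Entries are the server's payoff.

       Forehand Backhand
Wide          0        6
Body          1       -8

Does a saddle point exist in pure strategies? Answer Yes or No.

No

Row minima: Wide → 0, Body → -8; maximin = 0.
Column maxima: Forehand → 1, Backhand → 6; minimax = 1.
0 ≠ 1, so no pure-strategy equilibrium exists.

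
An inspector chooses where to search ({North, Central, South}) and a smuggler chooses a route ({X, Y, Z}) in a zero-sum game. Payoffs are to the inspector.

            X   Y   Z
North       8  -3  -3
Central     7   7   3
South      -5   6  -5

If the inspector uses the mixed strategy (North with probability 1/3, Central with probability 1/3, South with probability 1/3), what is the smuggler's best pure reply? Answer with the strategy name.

If the smuggler plays X, the inspector's expected payoff is (1/3)·8 + (1/3)·7 + (1/3)·(-5) = 10/3.
If the smuggler plays Y, the inspector's expected payoff is (1/3)·(-3) + (1/3)·7 + (1/3)·6 = 10/3.
If the smuggler plays Z, the inspector's expected payoff is (1/3)·(-3) + (1/3)·3 + (1/3)·(-5) = -5/3.
The smuggler minimizes the inspector's payoff; the smallest is -5/3, so the best response is Z.

Z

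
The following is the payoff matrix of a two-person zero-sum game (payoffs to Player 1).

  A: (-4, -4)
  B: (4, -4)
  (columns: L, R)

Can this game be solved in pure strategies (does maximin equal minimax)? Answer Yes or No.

Yes

Row minima: A → -4, B → -4; maximin = -4.
Column maxima: L → 4, R → -4; minimax = -4.
maximin = minimax = -4, so a saddle point exists.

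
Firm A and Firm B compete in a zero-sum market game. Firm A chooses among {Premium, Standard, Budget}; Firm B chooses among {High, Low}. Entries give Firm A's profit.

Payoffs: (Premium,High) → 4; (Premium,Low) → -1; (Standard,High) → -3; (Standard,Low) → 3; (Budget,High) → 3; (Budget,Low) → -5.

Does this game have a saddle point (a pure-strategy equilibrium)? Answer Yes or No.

No

Row minima: Premium → -1, Standard → -3, Budget → -5; maximin = -1.
Column maxima: High → 4, Low → 3; minimax = 3.
-1 ≠ 3, so no pure-strategy equilibrium exists.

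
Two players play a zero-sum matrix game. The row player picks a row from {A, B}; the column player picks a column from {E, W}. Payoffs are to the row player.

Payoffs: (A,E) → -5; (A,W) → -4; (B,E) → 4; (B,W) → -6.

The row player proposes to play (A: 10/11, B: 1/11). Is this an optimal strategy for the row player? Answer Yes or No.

Against E this mix gives (10/11)·(-5) + (1/11)·4 = -46/11.
Against W this mix gives (10/11)·(-4) + (1/11)·(-6) = -46/11.
All of the column player's active replies (E, W) yield -46/11, and no column does worse for the row player. The mix makes the column player indifferent and guarantees -46/11, so it is optimal.

Yes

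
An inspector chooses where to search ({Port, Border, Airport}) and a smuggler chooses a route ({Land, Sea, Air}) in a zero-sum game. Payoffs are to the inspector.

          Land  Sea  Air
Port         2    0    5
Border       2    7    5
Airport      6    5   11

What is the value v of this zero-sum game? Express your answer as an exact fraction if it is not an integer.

Row minima: Port → 0, Border → 2, Airport → 5; maximin = 5.
Column maxima: Land → 6, Sea → 7, Air → 11; minimax = 6.
5 ≠ 6, so there is no saddle point; optimal play is mixed.
Port is strictly dominated by Airport, so the inspector never plays it.
Air is strictly dominated by Land (it gives the inspector strictly more in every row), so the smuggler never plays it.
On the remaining 2×2 (Border, Airport vs Land, Sea):
Let the inspector play Border with probability p. Expected payoff against Land: 2p + 6(1−p) = −4p + 6; against Sea: 7p + 5(1−p) = 2p + 5.
Setting these equal: −4p + 6 = 2p + 5 ⇒ −6p = -1 ⇒ p = 1/6, and the value is (-4)·(1/6) + 6 = 16/3.
For the smuggler: with q = P(Land), equating Border's and Airport's payoffs gives −5q + 7 = q + 5 ⇒ q = 1/3.

16/3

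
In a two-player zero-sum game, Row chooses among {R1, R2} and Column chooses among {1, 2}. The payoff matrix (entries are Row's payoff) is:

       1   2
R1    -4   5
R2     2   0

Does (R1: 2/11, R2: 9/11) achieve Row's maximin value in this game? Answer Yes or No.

Yes

Against 1 this mix gives (2/11)·(-4) + (9/11)·2 = 10/11.
Against 2 this mix gives (2/11)·5 + (9/11)·0 = 10/11.
All of Column's active replies (1, 2) yield 10/11, and no column does worse for Row. The mix makes Column indifferent and guarantees 10/11, so it is optimal.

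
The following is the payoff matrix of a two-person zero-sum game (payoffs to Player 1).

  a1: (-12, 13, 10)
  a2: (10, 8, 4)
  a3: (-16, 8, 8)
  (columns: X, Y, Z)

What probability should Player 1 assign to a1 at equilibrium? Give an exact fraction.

Row minima: a1 → -12, a2 → 4, a3 → -16; maximin = 4.
Column maxima: X → 10, Y → 13, Z → 10; minimax = 10.
4 ≠ 10, so there is no saddle point; optimal play is mixed.
a3 is strictly dominated by a1, so Player 1 never plays it.
With a3 eliminated, Y is strictly dominated by Z (it gives Player 1 strictly more in every remaining row), so Player 2 never plays it.
On the remaining 2×2 (a1, a2 vs X, Z):
Let Player 1 play a1 with probability p. Expected payoff against X: (-12)p + 10(1−p) = −22p + 10; against Z: 10p + 4(1−p) = 6p + 4.
Setting these equal: −22p + 10 = 6p + 4 ⇒ −28p = -6 ⇒ p = 3/14, and the value is (-22)·(3/14) + 10 = 37/7.
For Player 2: with q = P(X), equating a1's and a2's payoffs gives −22q + 10 = 6q + 4 ⇒ q = 3/14.

3/14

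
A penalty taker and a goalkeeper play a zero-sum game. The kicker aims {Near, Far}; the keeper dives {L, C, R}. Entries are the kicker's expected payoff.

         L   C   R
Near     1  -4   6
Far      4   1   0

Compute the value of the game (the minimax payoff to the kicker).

Row minima: Near → -4, Far → 0; maximin = 0.
Column maxima: L → 4, C → 1, R → 6; minimax = 1.
0 ≠ 1, so there is no saddle point; optimal play is mixed.
L is strictly dominated by C (it gives the kicker strictly more in every row), so the keeper never plays it.
On the remaining 2×2 (Near, Far vs C, R):
Let the kicker play Near with probability p. Expected payoff against C: (-4)p + 1(1−p) = −5p + 1; against R: 6p + 0(1−p) = 6p.
Setting these equal: −5p + 1 = 6p ⇒ −11p = -1 ⇒ p = 1/11, and the value is (-5)·(1/11) + 1 = 6/11.
For the keeper: with q = P(C), equating Near's and Far's payoffs gives −10q + 6 = q ⇒ q = 6/11.

6/11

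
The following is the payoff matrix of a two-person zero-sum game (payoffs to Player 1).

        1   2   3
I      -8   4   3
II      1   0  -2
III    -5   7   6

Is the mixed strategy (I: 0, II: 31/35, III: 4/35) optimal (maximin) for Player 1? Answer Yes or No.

No

Against 1 this mix gives (31/35)·1 + (4/35)·(-5) = 11/35.
Against 2 this mix gives (31/35)·0 + (4/35)·7 = 4/5.
Against 3 this mix gives (31/35)·(-2) + (4/35)·6 = -38/35.
Player 2 will play 3, holding Player 1 to -38/35. Shifting weight toward the row that does better against 3 would raise this floor (the equalizing mix achieves -2/7 against both 3 and 1), so the proposed strategy is not optimal.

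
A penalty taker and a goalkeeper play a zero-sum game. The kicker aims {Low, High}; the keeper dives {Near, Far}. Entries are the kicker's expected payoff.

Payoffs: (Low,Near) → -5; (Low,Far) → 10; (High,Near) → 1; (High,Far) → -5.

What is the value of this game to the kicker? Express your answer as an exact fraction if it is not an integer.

-5/7

Row minima: Low → -5, High → -5; maximin = -5.
Column maxima: Near → 1, Far → 10; minimax = 1.
-5 ≠ 1, so there is no saddle point; optimal play is mixed.
Let the kicker play Low with probability p. Expected payoff against Near: (-5)p + 1(1−p) = −6p + 1; against Far: 10p + (-5)(1−p) = 15p − 5.
Setting these equal: −6p + 1 = 15p − 5 ⇒ −21p = -6 ⇒ p = 2/7, and the value is (-6)·(2/7) + 1 = -5/7.
For the keeper: with q = P(Near), equating Low's and High's payoffs gives −15q + 10 = 6q − 5 ⇒ q = 5/7.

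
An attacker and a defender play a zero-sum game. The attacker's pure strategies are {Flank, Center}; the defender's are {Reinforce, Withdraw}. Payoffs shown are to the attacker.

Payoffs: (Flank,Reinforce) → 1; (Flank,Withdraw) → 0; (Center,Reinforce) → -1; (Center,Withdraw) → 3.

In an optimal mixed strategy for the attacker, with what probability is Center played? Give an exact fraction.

Row minima: Flank → 0, Center → -1; maximin = 0.
Column maxima: Reinforce → 1, Withdraw → 3; minimax = 1.
0 ≠ 1, so there is no saddle point; optimal play is mixed.
Let the attacker play Flank with probability p. Expected payoff against Reinforce: 1p + (-1)(1−p) = 2p − 1; against Withdraw: 0p + 3(1−p) = −3p + 3.
Setting these equal: 2p − 1 = −3p + 3 ⇒ 5p = 4 ⇒ p = 4/5, and the value is (2)·(4/5) − 1 = 3/5.
For the defender: with q = P(Reinforce), equating Flank's and Center's payoffs gives q = −4q + 3 ⇒ q = 3/5.

1/5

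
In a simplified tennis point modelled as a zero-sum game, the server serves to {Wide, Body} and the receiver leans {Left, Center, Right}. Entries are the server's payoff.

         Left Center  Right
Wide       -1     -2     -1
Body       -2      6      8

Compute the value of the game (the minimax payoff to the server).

-10/9

Row minima: Wide → -2, Body → -2; maximin = -2.
Column maxima: Left → -1, Center → 6, Right → 8; minimax = -1.
-2 ≠ -1, so there is no saddle point; optimal play is mixed.
Right is strictly dominated by Center (it gives the server strictly more in every row), so the receiver never plays it.
On the remaining 2×2 (Wide, Body vs Left, Center):
Let the server play Wide with probability p. Expected payoff against Left: (-1)p + (-2)(1−p) = p − 2; against Center: (-2)p + 6(1−p) = −8p + 6.
Setting these equal: p − 2 = −8p + 6 ⇒ 9p = 8 ⇒ p = 8/9, and the value is (1)·(8/9) − 2 = -10/9.
For the receiver: with q = P(Left), equating Wide's and Body's payoffs gives q − 2 = −8q + 6 ⇒ q = 8/9.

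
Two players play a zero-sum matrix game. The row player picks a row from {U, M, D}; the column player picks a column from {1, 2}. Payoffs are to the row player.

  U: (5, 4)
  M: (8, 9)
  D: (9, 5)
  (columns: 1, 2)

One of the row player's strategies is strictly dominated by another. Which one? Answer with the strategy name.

M gives a strictly higher payoff than U against every column: 8 > 5, 9 > 4.
So U is strictly dominated and the row player never plays it.

U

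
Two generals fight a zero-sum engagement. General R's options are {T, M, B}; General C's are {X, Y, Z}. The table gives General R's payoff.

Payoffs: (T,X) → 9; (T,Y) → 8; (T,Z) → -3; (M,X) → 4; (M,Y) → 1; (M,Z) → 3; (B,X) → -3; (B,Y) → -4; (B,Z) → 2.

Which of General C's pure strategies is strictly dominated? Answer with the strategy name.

Y holds General R's payoff strictly below X in every row: 8 < 9, 1 < 4, -4 < -3.
So X is strictly dominated for General C.

X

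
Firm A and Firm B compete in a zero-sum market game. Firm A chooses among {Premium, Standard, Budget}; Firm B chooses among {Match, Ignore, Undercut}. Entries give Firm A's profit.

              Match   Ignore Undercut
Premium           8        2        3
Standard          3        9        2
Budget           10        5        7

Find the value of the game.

53/9

Row minima: Premium → 2, Standard → 2, Budget → 5; maximin = 5.
Column maxima: Match → 10, Ignore → 9, Undercut → 7; minimax = 7.
5 ≠ 7, so there is no saddle point; optimal play is mixed.
Premium is strictly dominated by Budget, so Firm A never plays it.
Match is strictly dominated by Undercut (it gives Firm A strictly more in every row), so Firm B never plays it.
On the remaining 2×2 (Standard, Budget vs Ignore, Undercut):
Let Firm A play Standard with probability p. Expected payoff against Ignore: 9p + 5(1−p) = 4p + 5; against Undercut: 2p + 7(1−p) = −5p + 7.
Setting these equal: 4p + 5 = −5p + 7 ⇒ 9p = 2 ⇒ p = 2/9, and the value is (4)·(2/9) + 5 = 53/9.
For Firm B: with q = P(Ignore), equating Standard's and Budget's payoffs gives 7q + 2 = −2q + 7 ⇒ q = 5/9.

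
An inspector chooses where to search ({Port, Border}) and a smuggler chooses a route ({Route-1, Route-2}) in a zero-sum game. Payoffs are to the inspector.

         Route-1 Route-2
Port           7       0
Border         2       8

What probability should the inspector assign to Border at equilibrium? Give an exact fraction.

7/13

Row minima: Port → 0, Border → 2; maximin = 2.
Column maxima: Route-1 → 7, Route-2 → 8; minimax = 7.
2 ≠ 7, so there is no saddle point; optimal play is mixed.
Let the inspector play Port with probability p. Expected payoff against Route-1: 7p + 2(1−p) = 5p + 2; against Route-2: 0p + 8(1−p) = −8p + 8.
Setting these equal: 5p + 2 = −8p + 8 ⇒ 13p = 6 ⇒ p = 6/13, and the value is (5)·(6/13) + 2 = 56/13.
For the smuggler: with q = P(Route-1), equating Port's and Border's payoffs gives 7q = −6q + 8 ⇒ q = 8/13.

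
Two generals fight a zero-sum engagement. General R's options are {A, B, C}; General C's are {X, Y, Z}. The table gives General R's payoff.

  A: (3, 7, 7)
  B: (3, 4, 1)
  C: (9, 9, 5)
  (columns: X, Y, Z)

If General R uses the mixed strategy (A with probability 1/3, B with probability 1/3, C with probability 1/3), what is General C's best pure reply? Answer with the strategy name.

If General C plays X, General R's expected payoff is (1/3)·3 + (1/3)·3 + (1/3)·9 = 5.
If General C plays Y, General R's expected payoff is (1/3)·7 + (1/3)·4 + (1/3)·9 = 20/3.
If General C plays Z, General R's expected payoff is (1/3)·7 + (1/3)·1 + (1/3)·5 = 13/3.
General C minimizes General R's payoff; the smallest is 13/3, so the best response is Z.

Z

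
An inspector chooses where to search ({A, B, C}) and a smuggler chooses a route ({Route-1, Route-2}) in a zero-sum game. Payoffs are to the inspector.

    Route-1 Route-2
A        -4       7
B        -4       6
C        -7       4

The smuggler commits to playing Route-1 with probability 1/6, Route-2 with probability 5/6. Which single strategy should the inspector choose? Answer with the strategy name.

Expected payoff of A: (1/6)·(-4) + (5/6)·7 = 31/6.
Expected payoff of B: (1/6)·(-4) + (5/6)·6 = 13/3.
Expected payoff of C: (1/6)·(-7) + (5/6)·4 = 13/6.
The largest is 31/6, so the inspector's best response is A.

A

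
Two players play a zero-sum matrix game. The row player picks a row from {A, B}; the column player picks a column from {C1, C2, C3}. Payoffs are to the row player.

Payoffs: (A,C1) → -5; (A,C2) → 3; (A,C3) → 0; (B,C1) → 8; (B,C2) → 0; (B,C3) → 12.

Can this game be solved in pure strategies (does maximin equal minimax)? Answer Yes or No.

No

Row minima: A → -5, B → 0; maximin = 0.
Column maxima: C1 → 8, C2 → 3, C3 → 12; minimax = 3.
0 ≠ 3, so no pure-strategy equilibrium exists.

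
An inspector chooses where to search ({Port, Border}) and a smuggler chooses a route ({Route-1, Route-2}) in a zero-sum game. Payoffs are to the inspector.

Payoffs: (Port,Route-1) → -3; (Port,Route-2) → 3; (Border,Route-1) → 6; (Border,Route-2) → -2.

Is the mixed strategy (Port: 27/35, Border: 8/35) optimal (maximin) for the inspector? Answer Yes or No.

Against Route-1 this mix gives (27/35)·(-3) + (8/35)·6 = -33/35.
Against Route-2 this mix gives (27/35)·3 + (8/35)·(-2) = 13/7.
The smuggler will play Route-1, holding the inspector to -33/35. Shifting weight toward the row that does better against Route-1 would raise this floor (the equalizing mix achieves 6/7 against both Route-1 and Route-2), so the proposed strategy is not optimal.

No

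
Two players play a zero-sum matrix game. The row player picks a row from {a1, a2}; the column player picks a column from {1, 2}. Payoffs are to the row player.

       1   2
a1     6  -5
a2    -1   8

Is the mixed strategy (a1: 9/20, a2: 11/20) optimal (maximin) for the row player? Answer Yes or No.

Against 1 this mix gives (9/20)·6 + (11/20)·(-1) = 43/20.
Against 2 this mix gives (9/20)·(-5) + (11/20)·8 = 43/20.
All of the column player's active replies (1, 2) yield 43/20, and no column does worse for the row player. The mix makes the column player indifferent and guarantees 43/20, so it is optimal.

Yes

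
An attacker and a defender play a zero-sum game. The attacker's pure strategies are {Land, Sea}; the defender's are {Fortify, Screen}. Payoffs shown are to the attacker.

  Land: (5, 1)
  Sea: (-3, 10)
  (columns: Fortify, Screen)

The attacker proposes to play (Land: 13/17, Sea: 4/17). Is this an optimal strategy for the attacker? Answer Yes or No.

Against Fortify this mix gives (13/17)·5 + (4/17)·(-3) = 53/17.
Against Screen this mix gives (13/17)·1 + (4/17)·10 = 53/17.
All of the defender's active replies (Fortify, Screen) yield 53/17, and no column does worse for the attacker. The mix makes the defender indifferent and guarantees 53/17, so it is optimal.

Yes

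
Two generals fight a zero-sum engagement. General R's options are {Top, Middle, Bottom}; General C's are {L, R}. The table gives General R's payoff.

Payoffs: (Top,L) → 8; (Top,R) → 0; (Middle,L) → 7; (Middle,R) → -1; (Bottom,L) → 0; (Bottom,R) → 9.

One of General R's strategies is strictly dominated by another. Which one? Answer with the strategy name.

Middle

Top gives a strictly higher payoff than Middle against every column: 8 > 7, 0 > -1.
So Middle is strictly dominated and General R never plays it.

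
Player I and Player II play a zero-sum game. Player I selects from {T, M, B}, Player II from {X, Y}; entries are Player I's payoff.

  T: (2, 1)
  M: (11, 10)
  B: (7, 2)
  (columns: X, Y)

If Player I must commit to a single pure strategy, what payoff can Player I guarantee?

Row minima: T → 1, M → 10, B → 2.
The best of these is 10.

10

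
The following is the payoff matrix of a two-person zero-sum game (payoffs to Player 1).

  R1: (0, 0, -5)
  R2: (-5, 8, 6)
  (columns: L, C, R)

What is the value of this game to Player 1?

Row minima: R1 → -5, R2 → -5; maximin = -5.
Column maxima: L → 0, C → 8, R → 6; minimax = 0.
-5 ≠ 0, so there is no saddle point; optimal play is mixed.
C is strictly dominated by R (it gives Player 1 strictly more in every row), so Player 2 never plays it.
On the remaining 2×2 (R1, R2 vs L, R):
Let Player 1 play R1 with probability p. Expected payoff against L: 0p + (-5)(1−p) = 5p − 5; against R: (-5)p + 6(1−p) = −11p + 6.
Setting these equal: 5p − 5 = −11p + 6 ⇒ 16p = 11 ⇒ p = 11/16, and the value is (5)·(11/16) − 5 = -25/16.
For Player 2: with q = P(L), equating R1's and R2's payoffs gives 5q − 5 = −11q + 6 ⇒ q = 11/16.

-25/16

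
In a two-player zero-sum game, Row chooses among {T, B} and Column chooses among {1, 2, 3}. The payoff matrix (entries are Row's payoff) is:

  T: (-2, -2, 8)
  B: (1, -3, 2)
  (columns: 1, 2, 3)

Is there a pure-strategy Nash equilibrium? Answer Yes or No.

Yes

Row minima: T → -2, B → -3; maximin = -2.
Column maxima: 1 → 1, 2 → -2, 3 → 8; minimax = -2.
maximin = minimax = -2, so a saddle point exists.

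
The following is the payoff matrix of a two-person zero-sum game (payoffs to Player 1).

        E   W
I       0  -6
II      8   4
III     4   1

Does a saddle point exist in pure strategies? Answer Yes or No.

Yes

Row minima: I → -6, II → 4, III → 1; maximin = 4.
Column maxima: E → 8, W → 4; minimax = 4.
maximin = minimax = 4, so a saddle point exists.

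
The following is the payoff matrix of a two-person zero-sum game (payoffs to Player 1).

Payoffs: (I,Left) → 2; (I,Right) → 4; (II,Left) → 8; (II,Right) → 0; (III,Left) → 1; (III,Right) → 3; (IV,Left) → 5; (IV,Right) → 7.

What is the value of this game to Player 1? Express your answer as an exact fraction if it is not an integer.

28/5

Row minima: I → 2, II → 0, III → 1, IV → 5; maximin = 5.
Column maxima: Left → 8, Right → 7; minimax = 7.
5 ≠ 7, so there is no saddle point; optimal play is mixed.
I is strictly dominated by IV, so Player 1 never plays it.
III is strictly dominated by IV, so Player 1 never plays it.
On the remaining 2×2 (II, IV vs Left, Right):
Let Player 1 play II with probability p. Expected payoff against Left: 8p + 5(1−p) = 3p + 5; against Right: 0p + 7(1−p) = −7p + 7.
Setting these equal: 3p + 5 = −7p + 7 ⇒ 10p = 2 ⇒ p = 1/5, and the value is (3)·(1/5) + 5 = 28/5.
For Player 2: with q = P(Left), equating II's and IV's payoffs gives 8q = −2q + 7 ⇒ q = 7/10.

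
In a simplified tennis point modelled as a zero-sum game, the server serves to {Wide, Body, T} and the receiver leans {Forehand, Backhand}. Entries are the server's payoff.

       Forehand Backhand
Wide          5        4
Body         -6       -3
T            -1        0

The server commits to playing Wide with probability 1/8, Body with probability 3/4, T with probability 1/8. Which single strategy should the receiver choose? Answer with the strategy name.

If the receiver plays Forehand, the server's expected payoff is (1/8)·5 + (3/4)·(-6) + (1/8)·(-1) = -4.
If the receiver plays Backhand, the server's expected payoff is (1/8)·4 + (3/4)·(-3) + (1/8)·0 = -7/4.
The receiver minimizes the server's payoff; the smallest is -4, so the best response is Forehand.

Forehand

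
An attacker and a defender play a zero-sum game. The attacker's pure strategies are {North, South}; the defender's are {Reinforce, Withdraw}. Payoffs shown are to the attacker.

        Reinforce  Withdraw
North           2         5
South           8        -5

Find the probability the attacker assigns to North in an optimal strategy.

13/16

Row minima: North → 2, South → -5; maximin = 2.
Column maxima: Reinforce → 8, Withdraw → 5; minimax = 5.
2 ≠ 5, so there is no saddle point; optimal play is mixed.
Let the attacker play North with probability p. Expected payoff against Reinforce: 2p + 8(1−p) = −6p + 8; against Withdraw: 5p + (-5)(1−p) = 10p − 5.
Setting these equal: −6p + 8 = 10p − 5 ⇒ −16p = -13 ⇒ p = 13/16, and the value is (-6)·(13/16) + 8 = 25/8.
For the defender: with q = P(Reinforce), equating North's and South's payoffs gives −3q + 5 = 13q − 5 ⇒ q = 5/8.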